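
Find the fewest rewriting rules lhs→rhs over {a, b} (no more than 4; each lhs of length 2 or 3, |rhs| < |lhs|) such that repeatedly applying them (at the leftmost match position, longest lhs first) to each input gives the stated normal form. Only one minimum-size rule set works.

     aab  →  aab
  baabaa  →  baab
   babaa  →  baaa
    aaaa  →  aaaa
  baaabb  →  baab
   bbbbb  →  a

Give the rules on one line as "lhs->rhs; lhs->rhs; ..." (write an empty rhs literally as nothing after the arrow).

aba->ab; abb->b; bab->ba; bb->a

  | aab
  | baabaa => baaba => baab
  | babaa => baaa
  | aaaa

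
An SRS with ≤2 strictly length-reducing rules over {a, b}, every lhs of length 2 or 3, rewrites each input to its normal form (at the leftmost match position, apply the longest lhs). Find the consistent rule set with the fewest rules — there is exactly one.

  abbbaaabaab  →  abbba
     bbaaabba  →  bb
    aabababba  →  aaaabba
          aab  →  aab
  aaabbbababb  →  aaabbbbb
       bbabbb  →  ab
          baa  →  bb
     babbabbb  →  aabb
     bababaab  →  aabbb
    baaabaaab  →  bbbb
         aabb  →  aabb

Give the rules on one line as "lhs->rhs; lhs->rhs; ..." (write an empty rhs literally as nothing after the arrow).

baa->bb; bab->a

  | abbbaaabaab => abbbbabaab => abbbaaab => abbbbab => abbba
  | bbaaabba => bbbabba => bbaba => baa => bb
  | aabababba => aaaabba
  | aab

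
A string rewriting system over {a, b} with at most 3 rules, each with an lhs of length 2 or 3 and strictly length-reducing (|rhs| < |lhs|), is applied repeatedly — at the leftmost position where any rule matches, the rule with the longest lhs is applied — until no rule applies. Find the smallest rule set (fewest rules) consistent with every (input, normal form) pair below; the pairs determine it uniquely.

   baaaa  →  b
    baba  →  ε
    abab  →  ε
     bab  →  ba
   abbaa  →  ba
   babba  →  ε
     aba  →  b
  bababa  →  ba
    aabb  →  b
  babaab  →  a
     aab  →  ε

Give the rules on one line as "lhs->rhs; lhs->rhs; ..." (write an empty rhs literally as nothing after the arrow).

aa->b; ab->a; bb->

  | baaaa => bbaa => aa => b
  | baba => baa => bb => ε
  | abab => aab => bb => ε
  | bab => ba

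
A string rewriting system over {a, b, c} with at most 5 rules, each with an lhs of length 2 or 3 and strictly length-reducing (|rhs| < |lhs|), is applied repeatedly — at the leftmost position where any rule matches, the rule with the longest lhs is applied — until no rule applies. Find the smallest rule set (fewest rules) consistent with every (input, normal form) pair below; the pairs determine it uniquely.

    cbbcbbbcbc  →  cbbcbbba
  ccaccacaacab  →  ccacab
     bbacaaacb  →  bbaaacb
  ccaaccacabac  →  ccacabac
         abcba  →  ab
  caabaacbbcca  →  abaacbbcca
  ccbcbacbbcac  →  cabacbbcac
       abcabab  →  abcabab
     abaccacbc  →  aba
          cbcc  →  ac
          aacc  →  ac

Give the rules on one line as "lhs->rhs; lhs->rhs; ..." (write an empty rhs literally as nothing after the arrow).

  | cbbcbbbcbc => cbbcbbba
  | ccaccacaacab => cccacaacab => cccaacab => ccacab
  | bbacaaacb => bbaaacb
  | ccaaccacabac => caccacabac => ccacabac

acc->c; caa->a; cba->; cbc->a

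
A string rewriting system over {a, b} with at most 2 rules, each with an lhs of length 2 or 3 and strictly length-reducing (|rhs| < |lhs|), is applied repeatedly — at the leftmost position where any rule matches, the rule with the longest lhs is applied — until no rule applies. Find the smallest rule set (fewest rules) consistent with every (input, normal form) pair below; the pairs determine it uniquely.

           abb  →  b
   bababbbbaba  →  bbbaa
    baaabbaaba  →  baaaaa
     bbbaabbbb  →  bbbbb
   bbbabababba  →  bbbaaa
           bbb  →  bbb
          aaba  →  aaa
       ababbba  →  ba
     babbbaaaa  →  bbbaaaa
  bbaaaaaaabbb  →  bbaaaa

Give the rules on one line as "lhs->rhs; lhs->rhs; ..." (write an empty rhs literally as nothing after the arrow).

  | abb => b
  | bababbbbaba => baabbbbaba => babbbaba => bbbaba => bbbaa
  | baaabbaaba => baabaaba => baaaaba => baaaaa
  | bbbaabbbb => bbbabbb => bbbbb

ab->; aba->aa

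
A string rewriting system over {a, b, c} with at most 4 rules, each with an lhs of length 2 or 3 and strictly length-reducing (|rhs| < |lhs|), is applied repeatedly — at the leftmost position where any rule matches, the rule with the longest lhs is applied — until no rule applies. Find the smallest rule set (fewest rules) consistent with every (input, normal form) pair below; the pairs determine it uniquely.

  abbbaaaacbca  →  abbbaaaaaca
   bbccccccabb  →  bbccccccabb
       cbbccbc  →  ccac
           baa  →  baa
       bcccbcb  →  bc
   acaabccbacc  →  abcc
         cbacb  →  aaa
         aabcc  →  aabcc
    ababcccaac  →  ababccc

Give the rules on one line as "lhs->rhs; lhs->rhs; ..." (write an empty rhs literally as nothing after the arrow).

  | abbbaaaacbca => abbbaaaaaca
  | bbccccccabb
  | cbbccbc => cccbc => ccac
  | baa

caa->; cb->a; cbb->c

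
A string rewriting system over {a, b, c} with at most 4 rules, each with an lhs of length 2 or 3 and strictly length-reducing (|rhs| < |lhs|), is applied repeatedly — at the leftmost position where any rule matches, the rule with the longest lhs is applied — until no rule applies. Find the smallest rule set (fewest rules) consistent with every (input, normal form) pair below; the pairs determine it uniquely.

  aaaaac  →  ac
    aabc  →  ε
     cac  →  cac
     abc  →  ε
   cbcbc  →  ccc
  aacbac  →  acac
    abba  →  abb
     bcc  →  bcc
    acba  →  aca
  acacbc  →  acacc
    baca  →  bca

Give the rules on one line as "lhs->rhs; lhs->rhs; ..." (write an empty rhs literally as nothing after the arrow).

aa->a; abc->; ba->b; cb->c

  | aaaaac => aaaac => aaac => aac => ac
  | aabc => abc => ε
  | cac
  | abc => ε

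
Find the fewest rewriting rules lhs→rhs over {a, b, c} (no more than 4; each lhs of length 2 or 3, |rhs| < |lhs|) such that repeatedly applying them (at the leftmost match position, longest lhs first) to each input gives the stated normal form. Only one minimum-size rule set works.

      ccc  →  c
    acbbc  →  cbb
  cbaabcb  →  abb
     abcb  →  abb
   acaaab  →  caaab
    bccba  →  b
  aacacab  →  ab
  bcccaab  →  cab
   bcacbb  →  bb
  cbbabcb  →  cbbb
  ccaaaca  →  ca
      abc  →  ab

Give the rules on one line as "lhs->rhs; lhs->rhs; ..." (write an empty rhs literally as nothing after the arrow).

ac->c; ba->c; bc->b; cc->

  | ccc => c
  | acbbc => cbbc => cbb
  | cbaabcb => ccabcb => abcb => abb
  | abcb => abb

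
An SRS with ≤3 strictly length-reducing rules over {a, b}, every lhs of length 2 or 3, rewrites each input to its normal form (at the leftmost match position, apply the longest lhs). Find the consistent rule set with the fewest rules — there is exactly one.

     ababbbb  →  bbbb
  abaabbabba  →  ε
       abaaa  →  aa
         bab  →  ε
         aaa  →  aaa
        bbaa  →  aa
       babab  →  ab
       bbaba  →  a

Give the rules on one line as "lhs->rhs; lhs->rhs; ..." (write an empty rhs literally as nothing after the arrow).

aba->; ba->a; bab->

  | ababbbb => bbbb
  | abaabbabba => abbabba => abba => aba => ε
  | abaaa => aa
  | bab => ε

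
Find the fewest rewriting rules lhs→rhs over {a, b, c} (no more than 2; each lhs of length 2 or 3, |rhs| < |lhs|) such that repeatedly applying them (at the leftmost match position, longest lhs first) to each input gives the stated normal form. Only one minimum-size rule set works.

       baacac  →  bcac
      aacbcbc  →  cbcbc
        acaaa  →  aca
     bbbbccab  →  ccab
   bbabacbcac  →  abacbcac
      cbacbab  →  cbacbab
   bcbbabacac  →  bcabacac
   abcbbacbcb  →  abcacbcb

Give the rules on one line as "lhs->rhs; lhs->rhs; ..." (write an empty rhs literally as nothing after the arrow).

aa->; bb->

  | baacac => bcac
  | aacbcbc => cbcbc
  | acaaa => aca
  | bbbbccab => bbccab => ccab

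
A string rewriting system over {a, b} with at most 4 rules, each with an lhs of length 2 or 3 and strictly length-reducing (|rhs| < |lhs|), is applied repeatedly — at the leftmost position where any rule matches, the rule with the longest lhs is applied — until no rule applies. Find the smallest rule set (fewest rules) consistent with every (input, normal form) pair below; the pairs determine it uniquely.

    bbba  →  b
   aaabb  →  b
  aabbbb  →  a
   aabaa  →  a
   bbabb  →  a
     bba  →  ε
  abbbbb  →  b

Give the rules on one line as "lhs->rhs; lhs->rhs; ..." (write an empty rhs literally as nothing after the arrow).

aa->b; ba->a; bb->a; bba->

  | bbba => aba => aa => b
  | aaabb => babb => abb => aa => b
  | aabbbb => bbbbb => abbb => aab => bb => a
  | aabaa => bbaa => a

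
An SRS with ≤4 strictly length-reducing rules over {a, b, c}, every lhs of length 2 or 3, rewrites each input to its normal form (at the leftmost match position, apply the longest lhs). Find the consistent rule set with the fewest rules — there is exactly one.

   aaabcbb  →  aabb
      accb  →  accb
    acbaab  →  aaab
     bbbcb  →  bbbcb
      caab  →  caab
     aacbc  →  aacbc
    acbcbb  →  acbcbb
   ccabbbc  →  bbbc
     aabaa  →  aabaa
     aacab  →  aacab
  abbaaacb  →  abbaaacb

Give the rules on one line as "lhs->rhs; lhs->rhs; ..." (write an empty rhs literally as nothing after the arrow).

  | aaabcbb => aabb
  | accb
  | acbaab => aaab
  | bbbcb

abc->; cba->a; cca->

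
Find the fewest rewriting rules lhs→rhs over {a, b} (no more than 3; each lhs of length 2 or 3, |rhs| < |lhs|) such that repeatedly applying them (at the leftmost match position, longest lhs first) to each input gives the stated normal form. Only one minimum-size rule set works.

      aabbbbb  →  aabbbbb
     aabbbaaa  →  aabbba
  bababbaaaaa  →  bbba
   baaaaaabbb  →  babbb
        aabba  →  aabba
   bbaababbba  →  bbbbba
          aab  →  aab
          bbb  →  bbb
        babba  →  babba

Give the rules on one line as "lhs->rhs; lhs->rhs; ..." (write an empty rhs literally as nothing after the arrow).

aba->; baa->ba

  | aabbbbb
  | aabbbaaa => aabbbaa => aabbba
  | bababbaaaaa => bbbaaaaa => bbbaaaa => bbbaaa => bbbaa => bbba
  | baaaaaabbb => baaaaabbb => baaaabbb => baaabbb => baabbb => babbb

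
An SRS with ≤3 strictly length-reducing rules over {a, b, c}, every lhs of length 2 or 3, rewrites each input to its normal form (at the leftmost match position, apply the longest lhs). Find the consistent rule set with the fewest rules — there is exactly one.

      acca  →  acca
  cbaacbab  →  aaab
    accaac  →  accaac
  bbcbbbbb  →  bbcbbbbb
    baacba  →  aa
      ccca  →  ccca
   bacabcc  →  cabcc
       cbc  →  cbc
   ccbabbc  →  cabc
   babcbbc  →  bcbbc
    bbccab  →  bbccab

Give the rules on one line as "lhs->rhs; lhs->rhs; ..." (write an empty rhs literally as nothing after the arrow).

abb->ab; ba->; cba->a

  | acca
  | cbaacbab => aacbab => aaab
  | accaac
  | bbcbbbbb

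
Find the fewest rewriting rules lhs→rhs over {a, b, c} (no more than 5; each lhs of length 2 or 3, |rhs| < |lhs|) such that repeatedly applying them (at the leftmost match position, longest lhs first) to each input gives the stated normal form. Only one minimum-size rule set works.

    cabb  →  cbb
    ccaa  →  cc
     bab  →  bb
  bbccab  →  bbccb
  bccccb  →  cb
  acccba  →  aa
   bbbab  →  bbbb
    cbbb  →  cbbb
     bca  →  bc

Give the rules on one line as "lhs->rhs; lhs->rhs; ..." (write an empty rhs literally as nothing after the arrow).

ba->; bab->bb; ca->c; ccc->a

  | cabb => cbb
  | ccaa => cca => cc
  | bab => bb
  | bbccab => bbccb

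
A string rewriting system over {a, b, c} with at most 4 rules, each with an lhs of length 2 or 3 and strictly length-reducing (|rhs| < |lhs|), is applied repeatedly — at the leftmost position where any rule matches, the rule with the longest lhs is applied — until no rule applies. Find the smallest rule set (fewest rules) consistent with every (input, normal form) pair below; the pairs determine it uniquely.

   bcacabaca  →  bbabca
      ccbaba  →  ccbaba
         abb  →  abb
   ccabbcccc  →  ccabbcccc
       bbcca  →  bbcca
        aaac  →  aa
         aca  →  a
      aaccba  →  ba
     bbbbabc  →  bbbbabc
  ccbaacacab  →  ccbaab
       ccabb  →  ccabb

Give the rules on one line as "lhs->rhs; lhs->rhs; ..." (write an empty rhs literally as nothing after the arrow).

ac->; bac->bc; cac->b

  | bcacabaca => bbabaca => bbabca
  | ccbaba
  | abb
  | ccabbcccc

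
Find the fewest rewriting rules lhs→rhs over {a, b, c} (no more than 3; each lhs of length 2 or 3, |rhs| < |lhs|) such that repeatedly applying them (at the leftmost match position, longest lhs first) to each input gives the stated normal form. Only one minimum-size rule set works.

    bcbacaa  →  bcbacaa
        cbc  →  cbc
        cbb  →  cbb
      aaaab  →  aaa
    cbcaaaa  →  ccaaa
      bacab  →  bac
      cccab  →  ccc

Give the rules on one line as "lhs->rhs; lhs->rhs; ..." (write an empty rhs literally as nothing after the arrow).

  | bcbacaa
  | cbc
  | cbb
  | aaaab => aaa

ab->; bca->c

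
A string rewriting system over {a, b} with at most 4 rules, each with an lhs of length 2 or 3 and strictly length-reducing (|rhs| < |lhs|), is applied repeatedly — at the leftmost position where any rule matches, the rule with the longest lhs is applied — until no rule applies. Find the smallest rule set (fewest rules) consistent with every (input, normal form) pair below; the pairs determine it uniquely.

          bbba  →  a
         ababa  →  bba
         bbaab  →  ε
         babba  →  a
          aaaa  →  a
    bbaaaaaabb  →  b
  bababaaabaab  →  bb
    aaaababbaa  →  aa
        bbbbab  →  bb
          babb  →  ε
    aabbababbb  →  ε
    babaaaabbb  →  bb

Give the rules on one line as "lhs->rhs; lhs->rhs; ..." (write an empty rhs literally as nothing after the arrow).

  | bbba => a
  | ababa => baba => bba
  | bbaab => bbab => bbb => ε
  | babba => bbba => a

aaa->; ab->b; bbb->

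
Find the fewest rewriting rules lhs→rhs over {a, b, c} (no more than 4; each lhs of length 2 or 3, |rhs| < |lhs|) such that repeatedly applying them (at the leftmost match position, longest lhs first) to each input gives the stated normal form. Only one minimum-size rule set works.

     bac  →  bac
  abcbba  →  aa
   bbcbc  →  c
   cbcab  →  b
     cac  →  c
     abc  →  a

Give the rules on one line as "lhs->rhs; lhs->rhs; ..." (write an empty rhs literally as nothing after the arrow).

bb->; bc->; ca->

  | bac
  | abcbba => abba => aa
  | bbcbc => cbc => c
  | cbcab => cab => b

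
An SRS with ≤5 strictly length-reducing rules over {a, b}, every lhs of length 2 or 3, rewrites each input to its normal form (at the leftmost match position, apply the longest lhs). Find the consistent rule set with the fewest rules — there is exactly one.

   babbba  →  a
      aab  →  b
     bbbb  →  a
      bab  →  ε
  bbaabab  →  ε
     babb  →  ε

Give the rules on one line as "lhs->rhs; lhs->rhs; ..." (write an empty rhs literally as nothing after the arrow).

ab->b; ba->; bab->ba; bb->a

  | babbba => babba => baba => baa => a
  | aab => ab => b
  | bbbb => abb => bb => a
  | bab => ba => ε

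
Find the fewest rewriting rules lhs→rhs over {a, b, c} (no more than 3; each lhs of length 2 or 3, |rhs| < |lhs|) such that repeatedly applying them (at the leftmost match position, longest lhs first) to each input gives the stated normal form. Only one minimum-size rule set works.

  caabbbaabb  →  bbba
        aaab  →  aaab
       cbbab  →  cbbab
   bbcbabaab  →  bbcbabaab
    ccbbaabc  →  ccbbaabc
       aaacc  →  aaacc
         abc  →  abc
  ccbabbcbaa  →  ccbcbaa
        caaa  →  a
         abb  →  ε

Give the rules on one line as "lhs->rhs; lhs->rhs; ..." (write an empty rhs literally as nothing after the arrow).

  | caabbbaabb => bbbaabb => bbba
  | aaab
  | cbbab
  | bbcbabaab

abb->; caa->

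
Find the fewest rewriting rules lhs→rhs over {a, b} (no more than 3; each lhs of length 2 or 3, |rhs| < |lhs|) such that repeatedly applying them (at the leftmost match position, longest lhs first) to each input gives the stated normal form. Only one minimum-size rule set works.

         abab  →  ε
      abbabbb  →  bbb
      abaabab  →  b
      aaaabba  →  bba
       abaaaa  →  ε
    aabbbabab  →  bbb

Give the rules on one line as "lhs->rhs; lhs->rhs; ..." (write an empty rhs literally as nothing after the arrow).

  | abab => ab => ε
  | abbabbb => babbb => bbb
  | abaabab => aabab => bab => b
  | aaaabba => aabba => bba

aa->; ab->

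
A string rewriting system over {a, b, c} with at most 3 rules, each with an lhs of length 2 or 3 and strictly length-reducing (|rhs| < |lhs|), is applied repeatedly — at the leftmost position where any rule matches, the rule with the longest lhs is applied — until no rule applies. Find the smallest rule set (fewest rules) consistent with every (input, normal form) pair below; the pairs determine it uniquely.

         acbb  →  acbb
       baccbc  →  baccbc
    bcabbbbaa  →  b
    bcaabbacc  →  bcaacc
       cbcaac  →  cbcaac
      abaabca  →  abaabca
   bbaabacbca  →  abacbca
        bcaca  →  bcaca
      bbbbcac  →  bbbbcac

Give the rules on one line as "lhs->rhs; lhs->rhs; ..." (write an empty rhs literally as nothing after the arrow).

  | acbb
  | baccbc
  | bcabbbbaa => bbbbbaa => bbba => b
  | bcaabbacc => bcaacc

bba->; cab->b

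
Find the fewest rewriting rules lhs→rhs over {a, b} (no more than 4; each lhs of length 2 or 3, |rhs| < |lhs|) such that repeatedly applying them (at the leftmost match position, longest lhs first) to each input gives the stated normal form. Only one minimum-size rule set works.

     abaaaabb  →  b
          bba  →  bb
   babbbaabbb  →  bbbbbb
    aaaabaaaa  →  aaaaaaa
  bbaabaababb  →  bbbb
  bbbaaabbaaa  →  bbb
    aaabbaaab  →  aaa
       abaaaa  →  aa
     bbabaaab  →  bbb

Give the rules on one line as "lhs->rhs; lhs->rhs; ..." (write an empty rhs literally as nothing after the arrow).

aab->a; ab->b; ba->b; baa->

  | abaaaabb => baaaabb => aabb => ab => b
  | bba => bb
  | babbbaabbb => bbbbaabbb => bbbbbb
  | aaaabaaaa => aaaaaaa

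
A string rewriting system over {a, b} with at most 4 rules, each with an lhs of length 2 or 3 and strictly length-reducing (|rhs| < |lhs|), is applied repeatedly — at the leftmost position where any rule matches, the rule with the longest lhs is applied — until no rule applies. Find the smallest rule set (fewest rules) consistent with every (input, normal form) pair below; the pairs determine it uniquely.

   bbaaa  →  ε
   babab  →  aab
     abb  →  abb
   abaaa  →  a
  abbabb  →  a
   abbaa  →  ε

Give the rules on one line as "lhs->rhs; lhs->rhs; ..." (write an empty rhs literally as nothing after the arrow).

  | bbaaa => abaa => aaa => ε
  | babab => abab => aab
  | abb
  | abaaa => aaaa => a

aaa->; ba->a; bba->ab; bbb->aa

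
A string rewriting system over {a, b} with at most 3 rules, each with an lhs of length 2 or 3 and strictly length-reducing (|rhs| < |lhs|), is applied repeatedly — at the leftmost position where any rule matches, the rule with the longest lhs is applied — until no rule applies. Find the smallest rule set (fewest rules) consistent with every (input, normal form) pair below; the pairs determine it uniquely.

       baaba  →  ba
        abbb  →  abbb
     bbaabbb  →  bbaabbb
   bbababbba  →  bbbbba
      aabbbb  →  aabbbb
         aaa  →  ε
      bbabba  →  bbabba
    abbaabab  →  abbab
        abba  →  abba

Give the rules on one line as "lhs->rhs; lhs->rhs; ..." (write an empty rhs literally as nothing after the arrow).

  | baaba => ba
  | abbb
  | bbaabbb
  | bbababbba => bbbbba

aaa->; aba->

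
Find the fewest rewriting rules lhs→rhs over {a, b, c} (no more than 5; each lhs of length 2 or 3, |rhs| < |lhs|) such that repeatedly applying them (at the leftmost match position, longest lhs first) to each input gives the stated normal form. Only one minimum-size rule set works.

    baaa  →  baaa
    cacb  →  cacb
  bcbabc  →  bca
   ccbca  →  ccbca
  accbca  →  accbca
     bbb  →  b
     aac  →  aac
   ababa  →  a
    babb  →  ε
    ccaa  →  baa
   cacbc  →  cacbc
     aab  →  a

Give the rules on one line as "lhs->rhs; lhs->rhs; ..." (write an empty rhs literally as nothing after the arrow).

ab->; abc->ba; bb->; cca->ba

  | baaa
  | cacb
  | bcbabc => bcbba => bca
  | ccbca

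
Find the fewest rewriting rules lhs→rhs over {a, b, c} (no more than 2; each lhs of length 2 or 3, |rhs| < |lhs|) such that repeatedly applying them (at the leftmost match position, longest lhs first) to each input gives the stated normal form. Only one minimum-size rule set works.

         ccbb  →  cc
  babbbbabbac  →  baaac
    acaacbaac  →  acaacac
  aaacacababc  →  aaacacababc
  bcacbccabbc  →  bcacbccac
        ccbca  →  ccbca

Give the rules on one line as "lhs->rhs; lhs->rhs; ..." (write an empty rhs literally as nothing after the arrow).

bb->; cba->c

  | ccbb => cc
  | babbbbabbac => babbabbac => baabbac => baaac
  | acaacbaac => acaacac
  | aaacacababc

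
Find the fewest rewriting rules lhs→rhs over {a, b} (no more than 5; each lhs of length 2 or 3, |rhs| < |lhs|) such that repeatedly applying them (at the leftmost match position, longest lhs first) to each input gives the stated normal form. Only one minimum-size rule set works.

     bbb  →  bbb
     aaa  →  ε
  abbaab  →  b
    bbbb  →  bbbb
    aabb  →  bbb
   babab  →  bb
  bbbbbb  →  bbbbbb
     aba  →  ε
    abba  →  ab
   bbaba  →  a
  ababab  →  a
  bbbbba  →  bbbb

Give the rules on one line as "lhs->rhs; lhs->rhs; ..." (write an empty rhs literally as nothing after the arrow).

aa->b; aba->; ba->; bab->a

  | bbb
  | aaa => ba => ε
  | abbaab => abab => b
  | bbbb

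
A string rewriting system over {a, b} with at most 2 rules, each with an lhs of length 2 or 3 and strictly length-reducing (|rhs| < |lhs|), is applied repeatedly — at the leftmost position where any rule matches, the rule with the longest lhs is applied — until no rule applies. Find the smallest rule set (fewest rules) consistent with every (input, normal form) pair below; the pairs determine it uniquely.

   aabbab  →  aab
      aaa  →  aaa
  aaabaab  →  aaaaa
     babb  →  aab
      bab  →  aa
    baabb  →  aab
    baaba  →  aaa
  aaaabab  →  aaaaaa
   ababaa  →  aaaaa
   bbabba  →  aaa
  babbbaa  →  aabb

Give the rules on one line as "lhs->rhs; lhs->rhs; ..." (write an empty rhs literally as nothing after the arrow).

ba->b; bab->aa

  | aabbab => aabaa => aaba => aab
  | aaa
  | aaabaab => aaabab => aaaaa
  | babb => aab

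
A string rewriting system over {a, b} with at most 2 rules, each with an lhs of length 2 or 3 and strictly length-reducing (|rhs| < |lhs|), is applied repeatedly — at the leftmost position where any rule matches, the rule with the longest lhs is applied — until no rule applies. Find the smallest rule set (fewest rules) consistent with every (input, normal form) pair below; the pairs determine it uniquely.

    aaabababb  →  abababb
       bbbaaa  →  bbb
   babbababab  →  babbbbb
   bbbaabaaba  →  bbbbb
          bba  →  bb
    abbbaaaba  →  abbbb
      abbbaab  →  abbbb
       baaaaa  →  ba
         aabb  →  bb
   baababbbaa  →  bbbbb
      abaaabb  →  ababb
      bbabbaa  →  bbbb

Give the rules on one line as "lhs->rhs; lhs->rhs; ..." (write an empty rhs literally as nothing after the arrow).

aa->; bba->bb

  | aaabababb => abababb
  | bbbaaa => bbbaa => bbba => bbb
  | babbababab => babbbabab => babbbbab => babbbbb
  | bbbaabaaba => bbbabaaba => bbbbaaba => bbbbaba => bbbbba => bbbbb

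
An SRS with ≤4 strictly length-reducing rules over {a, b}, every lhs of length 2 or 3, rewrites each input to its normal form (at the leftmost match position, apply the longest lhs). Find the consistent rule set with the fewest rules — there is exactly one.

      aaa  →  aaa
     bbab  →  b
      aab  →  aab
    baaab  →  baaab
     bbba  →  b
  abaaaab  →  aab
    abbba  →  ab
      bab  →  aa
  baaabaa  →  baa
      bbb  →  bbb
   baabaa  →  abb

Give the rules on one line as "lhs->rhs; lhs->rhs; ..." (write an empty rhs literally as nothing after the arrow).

  | aaa
  | bbab => b
  | aab
  | baaab

aba->bb; bab->aa; bba->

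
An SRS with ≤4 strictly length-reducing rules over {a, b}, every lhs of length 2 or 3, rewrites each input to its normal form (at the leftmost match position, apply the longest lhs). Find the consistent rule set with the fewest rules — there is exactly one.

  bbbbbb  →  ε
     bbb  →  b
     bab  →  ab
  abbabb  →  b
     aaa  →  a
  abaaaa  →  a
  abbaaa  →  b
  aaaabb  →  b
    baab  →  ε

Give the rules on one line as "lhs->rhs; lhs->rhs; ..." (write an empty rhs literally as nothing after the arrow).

  | bbbbbb => bbbb => bb => ε
  | bbb => b
  | bab => ab
  | abbabb => aabb => bbb => b

aa->b; ba->a; bb->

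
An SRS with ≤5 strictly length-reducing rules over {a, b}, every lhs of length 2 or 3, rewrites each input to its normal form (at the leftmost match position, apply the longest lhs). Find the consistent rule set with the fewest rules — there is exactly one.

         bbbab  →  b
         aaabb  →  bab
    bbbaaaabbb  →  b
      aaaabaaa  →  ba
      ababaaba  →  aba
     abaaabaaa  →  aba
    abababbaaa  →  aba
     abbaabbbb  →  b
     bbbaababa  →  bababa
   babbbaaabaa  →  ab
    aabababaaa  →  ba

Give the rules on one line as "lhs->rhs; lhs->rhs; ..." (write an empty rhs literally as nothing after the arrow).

aa->b; baa->ab; bb->b; bbb->a

  | bbbab => aab => bb => b
  | aaabb => babb => bab
  | bbbaaaabbb => aaaaabbb => baaabbb => ababbb => abaa => aab => bb => b
  | aaaabaaa => baabaaa => abbaaa => abaaa => aaba => bba => ba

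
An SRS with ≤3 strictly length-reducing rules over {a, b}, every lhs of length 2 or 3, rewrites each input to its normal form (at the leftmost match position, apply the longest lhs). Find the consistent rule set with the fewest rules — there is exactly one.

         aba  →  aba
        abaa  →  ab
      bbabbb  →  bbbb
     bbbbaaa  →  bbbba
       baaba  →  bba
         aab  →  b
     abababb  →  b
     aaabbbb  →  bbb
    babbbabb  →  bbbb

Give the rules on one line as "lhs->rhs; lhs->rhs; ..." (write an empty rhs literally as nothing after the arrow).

aa->; abb->b

  | aba
  | abaa => ab
  | bbabbb => bbbb
  | bbbbaaa => bbbba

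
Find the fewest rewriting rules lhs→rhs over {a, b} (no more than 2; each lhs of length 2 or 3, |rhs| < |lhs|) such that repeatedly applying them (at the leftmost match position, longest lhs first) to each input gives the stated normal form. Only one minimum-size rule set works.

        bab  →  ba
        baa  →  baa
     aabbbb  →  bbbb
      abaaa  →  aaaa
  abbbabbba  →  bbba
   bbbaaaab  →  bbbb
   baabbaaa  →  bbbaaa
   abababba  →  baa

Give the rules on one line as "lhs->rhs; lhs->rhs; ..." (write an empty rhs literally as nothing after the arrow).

  | bab => ba
  | baa
  | aabbbb => bbbb
  | abaaa => aaaa

aab->b; ab->a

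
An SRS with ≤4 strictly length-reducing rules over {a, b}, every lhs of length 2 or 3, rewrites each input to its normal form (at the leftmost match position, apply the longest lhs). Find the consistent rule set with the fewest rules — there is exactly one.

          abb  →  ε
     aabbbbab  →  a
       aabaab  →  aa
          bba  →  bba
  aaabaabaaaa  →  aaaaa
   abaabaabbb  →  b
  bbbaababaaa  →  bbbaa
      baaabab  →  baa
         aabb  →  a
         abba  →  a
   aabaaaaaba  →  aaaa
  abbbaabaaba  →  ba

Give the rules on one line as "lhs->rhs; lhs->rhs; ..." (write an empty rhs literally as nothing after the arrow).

  | abb => ε
  | aabbbbab => abbab => ab => a
  | aabaab => aab => aa
  | bba

ab->a; aba->; abb->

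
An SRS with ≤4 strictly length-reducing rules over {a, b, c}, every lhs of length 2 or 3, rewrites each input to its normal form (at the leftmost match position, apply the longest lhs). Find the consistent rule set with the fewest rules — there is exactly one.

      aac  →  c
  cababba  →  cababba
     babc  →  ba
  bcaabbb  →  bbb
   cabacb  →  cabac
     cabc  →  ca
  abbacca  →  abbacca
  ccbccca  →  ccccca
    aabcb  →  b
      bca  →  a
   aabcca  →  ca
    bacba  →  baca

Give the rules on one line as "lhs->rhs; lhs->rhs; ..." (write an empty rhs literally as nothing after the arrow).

  | aac => c
  | cababba
  | babc => ba
  | bcaabbb => aabbb => bbb

aa->; bc->; cb->c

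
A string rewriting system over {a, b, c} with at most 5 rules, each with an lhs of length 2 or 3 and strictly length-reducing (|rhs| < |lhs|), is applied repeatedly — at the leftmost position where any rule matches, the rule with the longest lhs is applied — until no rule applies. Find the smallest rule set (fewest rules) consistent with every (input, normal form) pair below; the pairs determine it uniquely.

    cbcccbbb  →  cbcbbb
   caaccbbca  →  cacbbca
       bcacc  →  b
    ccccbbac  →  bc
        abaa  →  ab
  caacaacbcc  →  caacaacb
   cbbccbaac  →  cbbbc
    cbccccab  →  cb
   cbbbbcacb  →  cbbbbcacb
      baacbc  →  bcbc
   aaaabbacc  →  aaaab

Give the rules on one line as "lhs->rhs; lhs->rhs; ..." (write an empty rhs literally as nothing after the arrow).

  | cbcccbbb => cbcbbb
  | caaccbbca => cacbbca
  | bcacc => bcc => b
  | ccccbbac => ccbbac => bbac => bc

acc->c; ba->; baa->b; cc->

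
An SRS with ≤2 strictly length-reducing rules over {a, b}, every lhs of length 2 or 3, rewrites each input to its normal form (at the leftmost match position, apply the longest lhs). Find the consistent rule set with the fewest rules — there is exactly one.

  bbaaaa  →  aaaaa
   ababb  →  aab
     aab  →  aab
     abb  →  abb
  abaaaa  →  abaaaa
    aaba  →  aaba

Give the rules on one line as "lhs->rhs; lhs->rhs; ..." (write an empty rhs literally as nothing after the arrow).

bab->a; bba->aa

  | bbaaaa => aaaaa
  | ababb => aab
  | aab
  | abb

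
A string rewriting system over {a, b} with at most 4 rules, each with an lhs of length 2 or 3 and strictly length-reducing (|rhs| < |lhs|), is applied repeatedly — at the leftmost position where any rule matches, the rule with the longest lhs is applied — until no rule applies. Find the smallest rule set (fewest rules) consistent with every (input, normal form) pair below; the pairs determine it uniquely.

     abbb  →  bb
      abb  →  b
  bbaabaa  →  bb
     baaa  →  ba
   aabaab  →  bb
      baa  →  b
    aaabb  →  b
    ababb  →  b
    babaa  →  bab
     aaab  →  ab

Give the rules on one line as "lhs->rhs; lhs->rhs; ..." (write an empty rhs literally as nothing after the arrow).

  | abbb => bb
  | abb => b
  | bbaabaa => bbbaa => bbaa => bb
  | baaa => ba

aa->; abb->b; bbb->bb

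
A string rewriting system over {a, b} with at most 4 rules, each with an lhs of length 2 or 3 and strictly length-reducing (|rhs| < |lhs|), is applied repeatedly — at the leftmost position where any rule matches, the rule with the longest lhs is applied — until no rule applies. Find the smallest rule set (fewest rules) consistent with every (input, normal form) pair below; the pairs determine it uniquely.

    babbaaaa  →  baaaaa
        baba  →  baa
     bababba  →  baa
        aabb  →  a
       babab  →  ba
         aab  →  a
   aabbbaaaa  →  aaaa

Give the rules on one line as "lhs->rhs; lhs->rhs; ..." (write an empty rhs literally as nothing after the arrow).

  | babbaaaa => babaaaa => baaaaa
  | baba => baa
  | bababba => baabba => baa
  | aabb => a

ab->; abb->; bab->ba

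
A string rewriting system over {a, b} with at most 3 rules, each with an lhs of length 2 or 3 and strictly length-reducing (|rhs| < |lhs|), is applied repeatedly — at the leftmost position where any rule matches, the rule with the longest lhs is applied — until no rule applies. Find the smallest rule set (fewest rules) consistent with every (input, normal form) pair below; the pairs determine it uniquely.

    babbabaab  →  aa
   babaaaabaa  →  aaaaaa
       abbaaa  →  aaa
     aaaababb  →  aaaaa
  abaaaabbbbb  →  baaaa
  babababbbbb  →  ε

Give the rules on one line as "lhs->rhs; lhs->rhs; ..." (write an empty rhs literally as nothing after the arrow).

aab->aa; ab->b; bb->

  | babbabaab => bbbabaab => babaab => bbaab => aab => aa
  | babaaaabaa => bbaaaabaa => aaaabaa => aaaaaa
  | abbaaa => bbaaa => aaa
  | aaaababb => aaaaabb => aaaaab => aaaaa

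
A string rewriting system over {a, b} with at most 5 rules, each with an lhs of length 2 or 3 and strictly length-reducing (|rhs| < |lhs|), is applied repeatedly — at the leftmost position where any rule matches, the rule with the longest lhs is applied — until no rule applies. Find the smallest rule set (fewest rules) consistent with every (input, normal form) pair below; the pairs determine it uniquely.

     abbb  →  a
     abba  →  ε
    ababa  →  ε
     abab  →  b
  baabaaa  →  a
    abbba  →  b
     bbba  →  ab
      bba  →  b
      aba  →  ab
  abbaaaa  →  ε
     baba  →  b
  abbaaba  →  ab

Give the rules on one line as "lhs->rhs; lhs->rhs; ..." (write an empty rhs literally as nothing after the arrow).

aa->b; aaa->; ba->b; bb->a

  | abbb => aab => bb => a
  | abba => aaa => ε
  | ababa => abba => aaa => ε
  | abab => abb => aa => b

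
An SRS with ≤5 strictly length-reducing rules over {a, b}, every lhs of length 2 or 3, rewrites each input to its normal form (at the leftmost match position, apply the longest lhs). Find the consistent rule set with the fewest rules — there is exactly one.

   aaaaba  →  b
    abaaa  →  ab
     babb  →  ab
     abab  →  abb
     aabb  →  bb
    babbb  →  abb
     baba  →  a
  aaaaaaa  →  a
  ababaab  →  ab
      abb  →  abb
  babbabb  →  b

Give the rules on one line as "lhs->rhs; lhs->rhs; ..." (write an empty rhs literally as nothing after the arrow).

  | aaaaba => aaba => ba => b
  | abaaa => abaa => aba => ab
  | babb => bbb => ab
  | abab => abb

aa->; ba->b; bba->a; bbb->ab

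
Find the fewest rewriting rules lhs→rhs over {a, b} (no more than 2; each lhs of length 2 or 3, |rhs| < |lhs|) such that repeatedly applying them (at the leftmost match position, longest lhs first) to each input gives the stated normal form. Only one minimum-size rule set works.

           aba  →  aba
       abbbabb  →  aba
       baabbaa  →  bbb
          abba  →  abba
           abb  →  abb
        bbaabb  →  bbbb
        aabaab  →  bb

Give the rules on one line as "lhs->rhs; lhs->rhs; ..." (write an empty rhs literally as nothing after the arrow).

aa->; bab->a

  | aba
  | abbbabb => abbab => aba
  | baabbaa => bbbaa => bbb
  | abba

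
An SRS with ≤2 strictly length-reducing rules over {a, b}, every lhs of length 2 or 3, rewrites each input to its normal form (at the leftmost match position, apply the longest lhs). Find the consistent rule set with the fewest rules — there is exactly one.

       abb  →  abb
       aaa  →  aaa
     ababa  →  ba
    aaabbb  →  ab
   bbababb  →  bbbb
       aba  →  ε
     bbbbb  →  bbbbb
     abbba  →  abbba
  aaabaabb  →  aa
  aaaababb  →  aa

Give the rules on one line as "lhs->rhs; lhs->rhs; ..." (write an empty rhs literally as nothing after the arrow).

  | abb
  | aaa
  | ababa => ba
  | aaabbb => aabb => ab

aab->a; aba->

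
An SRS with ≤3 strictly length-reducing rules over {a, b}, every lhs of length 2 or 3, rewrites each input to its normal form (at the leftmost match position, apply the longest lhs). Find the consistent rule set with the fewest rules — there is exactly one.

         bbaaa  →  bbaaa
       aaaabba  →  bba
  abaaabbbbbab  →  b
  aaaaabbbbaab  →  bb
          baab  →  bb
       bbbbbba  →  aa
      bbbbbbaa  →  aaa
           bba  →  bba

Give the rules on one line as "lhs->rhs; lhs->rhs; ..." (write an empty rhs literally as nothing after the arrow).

ab->b; bbb->a

  | bbaaa
  | aaaabba => aaabba => aabba => abba => bba
  | abaaabbbbbab => baaabbbbbab => baabbbbbab => babbbbbab => bbbbbbab => abbbab => bbbab => aab => ab => b
  | aaaaabbbbaab => aaaabbbbaab => aaabbbbaab => aabbbbaab => abbbbaab => bbbbaab => abaab => baab => bab => bb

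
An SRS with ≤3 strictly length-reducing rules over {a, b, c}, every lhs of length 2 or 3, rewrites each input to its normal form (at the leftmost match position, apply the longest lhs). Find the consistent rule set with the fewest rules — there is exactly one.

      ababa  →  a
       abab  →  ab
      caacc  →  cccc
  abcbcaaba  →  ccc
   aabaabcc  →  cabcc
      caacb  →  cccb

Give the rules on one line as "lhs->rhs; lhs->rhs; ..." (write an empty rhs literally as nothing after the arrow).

aa->c; ba->; bcb->a

  | ababa => aba => a
  | abab => ab
  | caacc => cccc
  | abcbcaaba => aacaaba => ccaaba => cccba => ccc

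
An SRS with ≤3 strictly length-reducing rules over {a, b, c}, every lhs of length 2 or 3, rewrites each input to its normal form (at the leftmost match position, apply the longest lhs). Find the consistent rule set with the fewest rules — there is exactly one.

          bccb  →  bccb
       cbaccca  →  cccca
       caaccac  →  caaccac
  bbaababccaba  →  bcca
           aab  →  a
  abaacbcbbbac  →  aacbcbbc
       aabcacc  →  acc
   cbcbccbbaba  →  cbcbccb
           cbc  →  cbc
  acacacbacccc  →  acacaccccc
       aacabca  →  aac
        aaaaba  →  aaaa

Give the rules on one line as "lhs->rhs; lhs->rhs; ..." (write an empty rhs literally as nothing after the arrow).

ab->; abc->b; ba->

  | bccb
  | cbaccca => cccca
  | caaccac
  | bbaababccaba => bababccaba => babccaba => bccaba => bcca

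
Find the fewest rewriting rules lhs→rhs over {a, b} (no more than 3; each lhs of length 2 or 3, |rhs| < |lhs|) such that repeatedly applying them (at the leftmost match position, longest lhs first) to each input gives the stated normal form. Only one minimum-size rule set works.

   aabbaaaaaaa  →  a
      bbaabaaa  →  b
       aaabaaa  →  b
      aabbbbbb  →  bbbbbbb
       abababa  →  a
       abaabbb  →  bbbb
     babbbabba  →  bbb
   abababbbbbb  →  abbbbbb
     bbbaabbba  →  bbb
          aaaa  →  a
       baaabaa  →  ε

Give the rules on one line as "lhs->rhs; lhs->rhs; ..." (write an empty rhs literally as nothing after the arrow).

aa->b; ba->

  | aabbaaaaaaa => bbbaaaaaaa => bbaaaaaa => baaaaa => aaaa => baa => a
  | bbaabaaa => babaaa => baaa => aa => b
  | aaabaaa => babaaa => baaa => aa => b
  | aabbbbbb => bbbbbbb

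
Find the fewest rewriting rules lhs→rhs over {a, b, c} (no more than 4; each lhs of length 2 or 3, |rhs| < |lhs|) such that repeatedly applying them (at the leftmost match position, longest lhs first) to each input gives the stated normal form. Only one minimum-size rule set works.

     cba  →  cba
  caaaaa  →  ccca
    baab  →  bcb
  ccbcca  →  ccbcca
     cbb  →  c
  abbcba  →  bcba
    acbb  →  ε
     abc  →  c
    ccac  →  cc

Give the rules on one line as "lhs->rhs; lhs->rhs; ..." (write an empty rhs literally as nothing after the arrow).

aa->c; ab->; ac->; bb->

  | cba
  | caaaaa => ccaaa => ccca
  | baab => bcb
  | ccbcca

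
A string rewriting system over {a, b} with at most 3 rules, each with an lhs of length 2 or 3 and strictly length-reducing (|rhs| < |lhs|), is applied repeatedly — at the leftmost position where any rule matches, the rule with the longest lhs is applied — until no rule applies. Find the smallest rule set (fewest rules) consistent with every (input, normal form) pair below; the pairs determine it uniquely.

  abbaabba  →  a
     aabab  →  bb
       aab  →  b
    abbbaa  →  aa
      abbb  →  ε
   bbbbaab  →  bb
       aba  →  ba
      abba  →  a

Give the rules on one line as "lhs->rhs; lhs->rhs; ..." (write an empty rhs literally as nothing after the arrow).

  | abbaabba => bbaabba => aabba => abba => bba => a
  | aabab => abab => bab => bb
  | aab => ab => b
  | abbbaa => bbbaa => aa

ab->b; bba->a; bbb->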